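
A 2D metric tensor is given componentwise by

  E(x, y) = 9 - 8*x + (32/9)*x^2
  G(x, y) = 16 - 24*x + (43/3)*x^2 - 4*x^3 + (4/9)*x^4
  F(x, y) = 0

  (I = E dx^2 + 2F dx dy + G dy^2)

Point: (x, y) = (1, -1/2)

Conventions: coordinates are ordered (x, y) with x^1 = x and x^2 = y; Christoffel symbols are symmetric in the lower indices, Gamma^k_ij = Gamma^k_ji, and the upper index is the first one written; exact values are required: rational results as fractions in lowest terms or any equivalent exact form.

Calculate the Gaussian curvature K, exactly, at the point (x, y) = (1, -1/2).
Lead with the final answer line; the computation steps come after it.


Answer: K = -1296/8405

E = 41/9, F = 0, G = 25/9, EG - F^2 = 1025/81 at the point
E_x = -8/9, E_y = 0, F_x = 0, F_y = 0, G_x = -50/9, G_y = 0
E_yy = 0, F_xy = 0, G_xx = 10
Evaluate Brioschi's two determinant matrices M1, M2 and divide by (EG - F^2)^2.
M1 = [[-E_yy/2 + F_xy - G_xx/2, E_x/2, F_x - E_y/2], [F_y - G_x/2, E, F], [G_y/2, F, G]] = [[-5, -4/9, 0], [25/9, 41/9, 0], [0, 0, 25/9]]; det M1 = -43625/729
M2 = [[0, E_y/2, G_x/2], [E_y/2, E, F], [G_x/2, F, G]] = [[0, 0, -25/9], [0, 41/9, 0], [-25/9, 0, 25/9]]; det M2 = -25625/729
det M1 - det M2 = -2000/81; K = -2000/81 / (1025/81)^2 = -1296/8405


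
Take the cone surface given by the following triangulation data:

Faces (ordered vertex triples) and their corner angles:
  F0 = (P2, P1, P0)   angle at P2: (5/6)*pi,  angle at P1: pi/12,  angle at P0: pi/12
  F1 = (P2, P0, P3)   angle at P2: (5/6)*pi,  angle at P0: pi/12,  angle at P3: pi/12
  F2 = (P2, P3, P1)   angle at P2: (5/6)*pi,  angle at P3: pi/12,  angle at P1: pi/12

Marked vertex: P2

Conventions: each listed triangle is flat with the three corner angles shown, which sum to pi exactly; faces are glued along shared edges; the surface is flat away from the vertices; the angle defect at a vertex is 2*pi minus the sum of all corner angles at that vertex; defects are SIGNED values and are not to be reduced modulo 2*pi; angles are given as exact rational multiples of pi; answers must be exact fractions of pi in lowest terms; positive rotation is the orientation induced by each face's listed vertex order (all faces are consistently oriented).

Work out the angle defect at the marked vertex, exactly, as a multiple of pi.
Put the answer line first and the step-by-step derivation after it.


Answer: defect(P2) = -pi/2

Sum of corner angles at P2: (5/2)*pi
defect = 2*pi - (5/2)*pi


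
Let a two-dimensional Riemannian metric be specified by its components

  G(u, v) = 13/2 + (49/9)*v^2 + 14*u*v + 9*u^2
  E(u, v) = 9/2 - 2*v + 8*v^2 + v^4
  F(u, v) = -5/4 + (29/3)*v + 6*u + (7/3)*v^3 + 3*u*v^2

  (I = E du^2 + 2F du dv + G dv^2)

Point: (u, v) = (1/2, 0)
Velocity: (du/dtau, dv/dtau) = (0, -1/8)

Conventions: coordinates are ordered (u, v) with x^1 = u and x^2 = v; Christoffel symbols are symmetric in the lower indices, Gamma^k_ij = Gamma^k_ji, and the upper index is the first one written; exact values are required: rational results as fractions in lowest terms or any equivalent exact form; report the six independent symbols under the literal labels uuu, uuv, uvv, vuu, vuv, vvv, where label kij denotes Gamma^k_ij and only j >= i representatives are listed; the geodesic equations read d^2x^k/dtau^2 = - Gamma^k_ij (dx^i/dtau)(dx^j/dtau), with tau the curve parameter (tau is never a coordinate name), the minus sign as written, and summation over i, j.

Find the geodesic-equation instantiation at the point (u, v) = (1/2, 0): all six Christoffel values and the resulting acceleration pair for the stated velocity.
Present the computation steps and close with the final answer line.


E = 9/2, F = 7/4, G = 35/4 at the point
E_u = 0, E_v = -2, F_u = 6, F_v = 29/3, G_u = 9, G_v = 7
EG - F^2 = 581/16;  g^inv = (16/581) * [[35/4, -7/4], [-7/4, 9/2]]
first-kind symbols [ij,l] = (1/2)(d_i g_jl + d_j g_il - d_l g_ij): [uu,u] = E_u/2 = 0, [uu,v] = F_u - E_v/2 = 7, [uv,u] = E_v/2 = -1, [uv,v] = G_u/2 = 9/2, [vv,u] = F_v - G_u/2 = 31/6, [vv,v] = G_v/2 = 7/2
Gamma^u_ij = (G*[ij,u] - F*[ij,v])/(EG - F^2), Gamma^v_ij = (E*[ij,v] - F*[ij,u])/(EG - F^2)
Gamma_uuu = -28/83, Gamma_uuv = -38/83, Gamma_uvv = 268/249, Gamma_vuu = 72/83, Gamma_vuv = 352/581, Gamma_vvv = 46/249
d^2u/dtau^2 = -(Gamma_uuu*(0)^2 + 2*Gamma_uuv*(0)*(-1/8) + Gamma_uvv*(-1/8)^2) = -67/3984
d^2v/dtau^2 = -(Gamma_vuu*(0)^2 + 2*Gamma_vuv*(0)*(-1/8) + Gamma_vvv*(-1/8)^2) = -23/7968

Answer: Gamma_uuu = -28/83, Gamma_uuv = -38/83, Gamma_uvv = 268/249, Gamma_vuu = 72/83, Gamma_vuv = 352/581, Gamma_vvv = 46/249; accelerations (d^2u/dtau^2, d^2v/dtau^2) = (-67/3984, -23/7968)


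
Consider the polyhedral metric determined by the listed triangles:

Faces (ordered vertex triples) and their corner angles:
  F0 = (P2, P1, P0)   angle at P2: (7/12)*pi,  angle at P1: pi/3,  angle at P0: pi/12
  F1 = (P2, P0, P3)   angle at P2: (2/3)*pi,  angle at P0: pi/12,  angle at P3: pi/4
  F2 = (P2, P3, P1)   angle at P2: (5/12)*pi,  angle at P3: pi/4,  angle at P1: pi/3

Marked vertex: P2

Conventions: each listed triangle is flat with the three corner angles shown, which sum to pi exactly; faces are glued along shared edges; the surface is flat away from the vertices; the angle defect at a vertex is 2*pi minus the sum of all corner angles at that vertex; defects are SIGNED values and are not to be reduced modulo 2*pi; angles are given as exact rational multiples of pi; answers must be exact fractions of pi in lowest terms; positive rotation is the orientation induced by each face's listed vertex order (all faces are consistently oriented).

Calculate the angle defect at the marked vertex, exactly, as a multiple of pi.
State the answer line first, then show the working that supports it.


Answer: defect(P2) = pi/3

Sum of corner angles at P2: (5/3)*pi
defect = 2*pi - (5/3)*pi


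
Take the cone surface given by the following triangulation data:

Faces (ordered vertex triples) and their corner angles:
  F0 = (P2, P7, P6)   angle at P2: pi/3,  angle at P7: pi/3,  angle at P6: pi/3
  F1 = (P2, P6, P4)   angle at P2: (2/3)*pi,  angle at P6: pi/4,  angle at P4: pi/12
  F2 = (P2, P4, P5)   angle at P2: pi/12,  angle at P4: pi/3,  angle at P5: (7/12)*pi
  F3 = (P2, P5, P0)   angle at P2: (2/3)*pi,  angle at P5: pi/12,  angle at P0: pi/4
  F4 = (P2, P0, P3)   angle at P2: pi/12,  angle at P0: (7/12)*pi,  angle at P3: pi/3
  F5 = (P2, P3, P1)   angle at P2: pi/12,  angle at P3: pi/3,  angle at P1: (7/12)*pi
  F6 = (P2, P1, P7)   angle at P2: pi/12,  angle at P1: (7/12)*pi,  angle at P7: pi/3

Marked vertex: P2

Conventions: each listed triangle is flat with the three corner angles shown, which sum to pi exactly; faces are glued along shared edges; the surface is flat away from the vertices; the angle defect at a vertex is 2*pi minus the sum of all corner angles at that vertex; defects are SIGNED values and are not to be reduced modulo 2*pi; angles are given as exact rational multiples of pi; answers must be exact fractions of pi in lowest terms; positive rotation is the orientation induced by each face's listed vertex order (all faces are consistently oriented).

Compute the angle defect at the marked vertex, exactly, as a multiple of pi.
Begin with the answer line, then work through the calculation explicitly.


Answer: defect(P2) = 0

Sum of corner angles at P2: 2*pi
defect = 2*pi - 2*pi


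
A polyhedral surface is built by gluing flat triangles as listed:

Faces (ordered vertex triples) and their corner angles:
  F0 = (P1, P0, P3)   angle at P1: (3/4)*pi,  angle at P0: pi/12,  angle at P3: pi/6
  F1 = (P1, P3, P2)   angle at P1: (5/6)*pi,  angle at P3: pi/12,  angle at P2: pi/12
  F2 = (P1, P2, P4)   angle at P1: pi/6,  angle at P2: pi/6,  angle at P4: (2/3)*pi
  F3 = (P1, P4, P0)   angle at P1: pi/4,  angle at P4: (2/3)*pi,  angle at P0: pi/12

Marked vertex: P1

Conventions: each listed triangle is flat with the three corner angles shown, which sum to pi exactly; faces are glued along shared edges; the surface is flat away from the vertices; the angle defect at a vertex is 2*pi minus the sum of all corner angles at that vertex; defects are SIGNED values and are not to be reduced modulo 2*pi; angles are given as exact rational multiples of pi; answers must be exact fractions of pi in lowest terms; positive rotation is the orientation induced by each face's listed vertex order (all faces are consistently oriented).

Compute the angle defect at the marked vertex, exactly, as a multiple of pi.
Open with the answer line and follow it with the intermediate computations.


Answer: defect(P1) = 0

Sum of corner angles at P1: 2*pi
defect = 2*pi - 2*pi


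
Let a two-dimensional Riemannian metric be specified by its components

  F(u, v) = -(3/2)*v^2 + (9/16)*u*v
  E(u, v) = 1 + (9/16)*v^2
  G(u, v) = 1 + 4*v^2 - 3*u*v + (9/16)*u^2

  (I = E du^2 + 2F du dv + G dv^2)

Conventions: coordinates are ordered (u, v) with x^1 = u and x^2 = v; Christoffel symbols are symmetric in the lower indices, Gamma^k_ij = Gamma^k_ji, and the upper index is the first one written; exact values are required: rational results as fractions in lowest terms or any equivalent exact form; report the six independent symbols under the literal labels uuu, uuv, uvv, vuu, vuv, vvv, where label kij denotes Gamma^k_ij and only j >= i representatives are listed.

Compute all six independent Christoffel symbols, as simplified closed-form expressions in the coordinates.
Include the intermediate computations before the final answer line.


E = 1 + (9/16)*v^2; F = -(3/2)*v^2 + (9/16)*u*v; G = 1 + 4*v^2 - 3*u*v + (9/16)*u^2
Gamma^k_ij = (1/2) g^{kl} (d_i g_jl + d_j g_il - d_l g_ij), with g^inv = (1/(EG-F^2)) [[G, -F], [-F, E]]
first partials: E_u = 0, E_v = (9/8)*v, F_u = (9/16)*v, F_v = -3*v + (9/16)*u, G_u = -3*v + (9/8)*u, G_v = 8*v - 3*u
D = EG - F^2 = 1 + (73/16)*v^2 - 3*u*v + (9/16)*u^2
expanded: Gamma^u_uu = (G E_u - 2F F_u + F E_v)/(2D), Gamma^u_uv = (G E_v - F G_u)/(2D), Gamma^u_vv = (2G F_v - G G_u - F G_v)/(2D), Gamma^v_uu = (2E F_u - E E_v - F E_u)/(2D), Gamma^v_uv = (E G_u - F E_v)/(2D), Gamma^v_vv = (E G_v - 2F F_v + F G_u)/(2D); substitute and cancel common factors

Answer: Gamma_uuu = 0, Gamma_uuv = 9*v/(9*u^2 - 48*u*v + 73*v^2 + 16), Gamma_uvv = -24*v/(9*u^2 - 48*u*v + 73*v^2 + 16), Gamma_vuu = 0, Gamma_vuv = (9*u - 24*v)/(9*u^2 - 48*u*v + 73*v^2 + 16), Gamma_vvv = (-24*u + 64*v)/(9*u^2 - 48*u*v + 73*v^2 + 16)


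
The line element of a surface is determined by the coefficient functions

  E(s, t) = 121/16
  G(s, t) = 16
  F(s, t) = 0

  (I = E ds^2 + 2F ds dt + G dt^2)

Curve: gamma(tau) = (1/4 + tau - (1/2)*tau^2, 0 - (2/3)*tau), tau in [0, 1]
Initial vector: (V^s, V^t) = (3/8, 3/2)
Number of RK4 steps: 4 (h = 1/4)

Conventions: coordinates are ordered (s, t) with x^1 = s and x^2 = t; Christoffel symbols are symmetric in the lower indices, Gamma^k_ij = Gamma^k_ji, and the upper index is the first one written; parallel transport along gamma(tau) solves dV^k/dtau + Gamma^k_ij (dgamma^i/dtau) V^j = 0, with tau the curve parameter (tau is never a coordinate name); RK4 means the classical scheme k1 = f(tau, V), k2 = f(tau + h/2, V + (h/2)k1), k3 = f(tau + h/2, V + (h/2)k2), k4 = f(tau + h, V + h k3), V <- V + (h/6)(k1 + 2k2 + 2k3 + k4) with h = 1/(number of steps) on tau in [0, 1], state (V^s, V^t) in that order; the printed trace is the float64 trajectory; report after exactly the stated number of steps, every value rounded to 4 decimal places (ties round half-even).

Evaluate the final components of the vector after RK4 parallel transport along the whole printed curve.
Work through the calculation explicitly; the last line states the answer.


gamma'(tau) = (1 - tau, -2/3); f(tau, V)^k = -Gamma^k_ij(gamma(tau)) gamma'^i(tau) V^j; h = 1/4; intermediate values shown to 6 dp
curve data and Christoffel symbols at the stage parameters:
  tau = 0.000000: gamma = (0.250000, 0.000000), gamma' = (1.000000, -0.666667); Gamma_sss = 0.000000, Gamma_sst = 0.000000, Gamma_stt = 0.000000, Gamma_tss = 0.000000, Gamma_tst = 0.000000, Gamma_ttt = 0.000000
  tau = 0.125000: gamma = (0.367188, -0.083333), gamma' = (0.875000, -0.666667); Gamma_sss = 0.000000, Gamma_sst = 0.000000, Gamma_stt = 0.000000, Gamma_tss = 0.000000, Gamma_tst = 0.000000, Gamma_ttt = 0.000000
  tau = 0.250000: gamma = (0.468750, -0.166667), gamma' = (0.750000, -0.666667); Gamma_sss = 0.000000, Gamma_sst = 0.000000, Gamma_stt = 0.000000, Gamma_tss = 0.000000, Gamma_tst = 0.000000, Gamma_ttt = 0.000000
  tau = 0.375000: gamma = (0.554688, -0.250000), gamma' = (0.625000, -0.666667); Gamma_sss = 0.000000, Gamma_sst = 0.000000, Gamma_stt = 0.000000, Gamma_tss = 0.000000, Gamma_tst = 0.000000, Gamma_ttt = 0.000000
  tau = 0.500000: gamma = (0.625000, -0.333333), gamma' = (0.500000, -0.666667); Gamma_sss = 0.000000, Gamma_sst = 0.000000, Gamma_stt = 0.000000, Gamma_tss = 0.000000, Gamma_tst = 0.000000, Gamma_ttt = 0.000000
  tau = 0.625000: gamma = (0.679688, -0.416667), gamma' = (0.375000, -0.666667); Gamma_sss = 0.000000, Gamma_sst = 0.000000, Gamma_stt = 0.000000, Gamma_tss = 0.000000, Gamma_tst = 0.000000, Gamma_ttt = 0.000000
  tau = 0.750000: gamma = (0.718750, -0.500000), gamma' = (0.250000, -0.666667); Gamma_sss = 0.000000, Gamma_sst = 0.000000, Gamma_stt = 0.000000, Gamma_tss = 0.000000, Gamma_tst = 0.000000, Gamma_ttt = 0.000000
  tau = 0.875000: gamma = (0.742188, -0.583333), gamma' = (0.125000, -0.666667); Gamma_sss = 0.000000, Gamma_sst = 0.000000, Gamma_stt = 0.000000, Gamma_tss = 0.000000, Gamma_tst = 0.000000, Gamma_ttt = 0.000000
  tau = 1.000000: gamma = (0.750000, -0.666667), gamma' = (0.000000, -0.666667); Gamma_sss = 0.000000, Gamma_sst = 0.000000, Gamma_stt = 0.000000, Gamma_tss = 0.000000, Gamma_tst = 0.000000, Gamma_ttt = 0.000000
step 0: V^s = 0.3750, V^t = 1.5000
step 1: k1 = (0.000000, 0.000000), k2 = (0.000000, 0.000000), k3 = (0.000000, 0.000000), k4 = (0.000000, 0.000000); V <- V + (h/6)(k1 + 2k2 + 2k3 + k4): V^s = 0.3750, V^t = 1.5000
step 2: k1 = (0.000000, 0.000000), k2 = (0.000000, 0.000000), k3 = (0.000000, 0.000000), k4 = (0.000000, 0.000000); V <- V + (h/6)(k1 + 2k2 + 2k3 + k4): V^s = 0.3750, V^t = 1.5000
step 3: k1 = (0.000000, 0.000000), k2 = (0.000000, 0.000000), k3 = (0.000000, 0.000000), k4 = (0.000000, 0.000000); V <- V + (h/6)(k1 + 2k2 + 2k3 + k4): V^s = 0.3750, V^t = 1.5000
step 4: k1 = (0.000000, 0.000000), k2 = (0.000000, 0.000000), k3 = (0.000000, 0.000000), k4 = (0.000000, 0.000000); V <- V + (h/6)(k1 + 2k2 + 2k3 + k4): V^s = 0.3750, V^t = 1.5000

Answer: V^s = 0.3750, V^t = 1.5000


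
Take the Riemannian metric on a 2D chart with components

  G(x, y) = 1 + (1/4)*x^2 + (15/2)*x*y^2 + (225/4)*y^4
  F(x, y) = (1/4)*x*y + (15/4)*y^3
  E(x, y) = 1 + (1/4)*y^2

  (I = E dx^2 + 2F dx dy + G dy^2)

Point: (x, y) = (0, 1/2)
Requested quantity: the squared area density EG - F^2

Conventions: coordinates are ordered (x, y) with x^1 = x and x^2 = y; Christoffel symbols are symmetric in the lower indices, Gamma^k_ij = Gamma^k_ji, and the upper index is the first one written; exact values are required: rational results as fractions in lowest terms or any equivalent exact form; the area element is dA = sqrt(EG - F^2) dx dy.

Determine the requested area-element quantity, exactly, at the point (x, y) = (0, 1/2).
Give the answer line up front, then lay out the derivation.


Answer: EG - F^2 = 293/64

E = 17/16, F = 15/32, G = 289/64; EG - F^2 = 293/64


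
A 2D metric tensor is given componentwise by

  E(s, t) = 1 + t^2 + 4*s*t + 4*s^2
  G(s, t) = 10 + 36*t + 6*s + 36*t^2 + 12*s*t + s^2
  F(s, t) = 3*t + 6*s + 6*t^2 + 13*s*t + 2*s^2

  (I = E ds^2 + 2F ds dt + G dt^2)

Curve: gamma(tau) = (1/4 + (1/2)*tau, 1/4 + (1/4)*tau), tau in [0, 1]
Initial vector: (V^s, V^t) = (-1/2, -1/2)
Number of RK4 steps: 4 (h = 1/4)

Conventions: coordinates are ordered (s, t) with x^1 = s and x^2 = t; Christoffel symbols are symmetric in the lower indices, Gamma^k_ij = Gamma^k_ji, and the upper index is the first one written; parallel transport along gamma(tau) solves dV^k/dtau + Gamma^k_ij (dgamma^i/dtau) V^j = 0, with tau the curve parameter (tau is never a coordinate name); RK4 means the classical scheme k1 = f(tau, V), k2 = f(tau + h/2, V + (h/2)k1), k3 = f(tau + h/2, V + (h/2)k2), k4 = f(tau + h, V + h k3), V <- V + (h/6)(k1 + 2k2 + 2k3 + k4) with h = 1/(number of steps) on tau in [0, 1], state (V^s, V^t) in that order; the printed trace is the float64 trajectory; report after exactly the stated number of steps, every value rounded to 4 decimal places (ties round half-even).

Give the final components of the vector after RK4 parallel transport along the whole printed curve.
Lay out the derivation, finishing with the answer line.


gamma'(tau) = (1/2, 1/4); f(tau, V)^k = -Gamma^k_ij(gamma(tau)) gamma'^i(tau) V^j; h = 1/4; intermediate values shown to 6 dp
curve data and Christoffel symbols at the stage parameters:
  tau = 0.000000: gamma = (0.250000, 0.250000), gamma' = (0.500000, 0.250000); Gamma_sss = 0.062176, Gamma_sst = 0.031088, Gamma_stt = 0.186528, Gamma_tss = 0.393782, Gamma_tst = 0.196891, Gamma_ttt = 1.181347
  tau = 0.125000: gamma = (0.312500, 0.281250), gamma' = (0.500000, 0.250000); Gamma_sss = 0.067577, Gamma_sst = 0.033788, Gamma_stt = 0.202731, Gamma_tss = 0.372838, Gamma_tst = 0.186419, Gamma_ttt = 1.118514
  tau = 0.250000: gamma = (0.375000, 0.312500), gamma' = (0.500000, 0.250000); Gamma_sss = 0.071570, Gamma_sst = 0.035785, Gamma_stt = 0.214709, Gamma_tss = 0.353638, Gamma_tst = 0.176819, Gamma_ttt = 1.060913
  tau = 0.375000: gamma = (0.437500, 0.343750), gamma' = (0.500000, 0.250000); Gamma_sss = 0.074461, Gamma_sst = 0.037230, Gamma_stt = 0.223382, Gamma_tss = 0.336028, Gamma_tst = 0.168014, Gamma_ttt = 1.008084
  tau = 0.500000: gamma = (0.500000, 0.375000), gamma' = (0.500000, 0.250000); Gamma_sss = 0.076488, Gamma_sst = 0.038244, Gamma_stt = 0.229465, Gamma_tss = 0.319861, Gamma_tst = 0.159930, Gamma_ttt = 0.959583
  tau = 0.625000: gamma = (0.562500, 0.406250), gamma' = (0.500000, 0.250000); Gamma_sss = 0.077838, Gamma_sst = 0.038919, Gamma_stt = 0.233513, Gamma_tss = 0.304996, Gamma_tst = 0.152498, Gamma_ttt = 0.914989
  tau = 0.750000: gamma = (0.625000, 0.437500), gamma' = (0.500000, 0.250000); Gamma_sss = 0.078653, Gamma_sst = 0.039326, Gamma_stt = 0.235958, Gamma_tss = 0.291306, Gamma_tst = 0.145653, Gamma_ttt = 0.873919
  tau = 0.875000: gamma = (0.687500, 0.468750), gamma' = (0.500000, 0.250000); Gamma_sss = 0.079047, Gamma_sst = 0.039524, Gamma_stt = 0.237141, Gamma_tss = 0.278674, Gamma_tst = 0.139337, Gamma_ttt = 0.836023
  tau = 1.000000: gamma = (0.750000, 0.500000), gamma' = (0.500000, 0.250000); Gamma_sss = 0.079110, Gamma_sst = 0.039555, Gamma_stt = 0.237330, Gamma_tss = 0.266996, Gamma_tst = 0.133498, Gamma_ttt = 0.800989
step 0: V^s = -0.5000, V^t = -0.5000
step 1: k1 = (0.050518, 0.319948), k2 = (0.051937, 0.286548), k3 = (0.052212, 0.288064), k4 = (0.052412, 0.258978); V <- V + (h/6)(k1 + 2k2 + 2k3 + k4): V^s = -0.4870, V^t = -0.4280
step 2: k1 = (0.052417, 0.259000), k2 = (0.051819, 0.233848), k3 = (0.052056, 0.234920), k4 = (0.050905, 0.212875); V <- V + (h/6)(k1 + 2k2 + 2k3 + k4): V^s = -0.4741, V^t = -0.3693
step 3: k1 = (0.050908, 0.212887), k2 = (0.049425, 0.193665), k3 = (0.049621, 0.194433), k4 = (0.047915, 0.177464); V <- V + (h/6)(k1 + 2k2 + 2k3 + k4): V^s = -0.4617, V^t = -0.3207
step 4: k1 = (0.047917, 0.177471), k2 = (0.046108, 0.162550), k3 = (0.046267, 0.163109), k4 = (0.044398, 0.149843); V <- V + (h/6)(k1 + 2k2 + 2k3 + k4): V^s = -0.4502, V^t = -0.2799

Answer: V^s = -0.4502, V^t = -0.2799


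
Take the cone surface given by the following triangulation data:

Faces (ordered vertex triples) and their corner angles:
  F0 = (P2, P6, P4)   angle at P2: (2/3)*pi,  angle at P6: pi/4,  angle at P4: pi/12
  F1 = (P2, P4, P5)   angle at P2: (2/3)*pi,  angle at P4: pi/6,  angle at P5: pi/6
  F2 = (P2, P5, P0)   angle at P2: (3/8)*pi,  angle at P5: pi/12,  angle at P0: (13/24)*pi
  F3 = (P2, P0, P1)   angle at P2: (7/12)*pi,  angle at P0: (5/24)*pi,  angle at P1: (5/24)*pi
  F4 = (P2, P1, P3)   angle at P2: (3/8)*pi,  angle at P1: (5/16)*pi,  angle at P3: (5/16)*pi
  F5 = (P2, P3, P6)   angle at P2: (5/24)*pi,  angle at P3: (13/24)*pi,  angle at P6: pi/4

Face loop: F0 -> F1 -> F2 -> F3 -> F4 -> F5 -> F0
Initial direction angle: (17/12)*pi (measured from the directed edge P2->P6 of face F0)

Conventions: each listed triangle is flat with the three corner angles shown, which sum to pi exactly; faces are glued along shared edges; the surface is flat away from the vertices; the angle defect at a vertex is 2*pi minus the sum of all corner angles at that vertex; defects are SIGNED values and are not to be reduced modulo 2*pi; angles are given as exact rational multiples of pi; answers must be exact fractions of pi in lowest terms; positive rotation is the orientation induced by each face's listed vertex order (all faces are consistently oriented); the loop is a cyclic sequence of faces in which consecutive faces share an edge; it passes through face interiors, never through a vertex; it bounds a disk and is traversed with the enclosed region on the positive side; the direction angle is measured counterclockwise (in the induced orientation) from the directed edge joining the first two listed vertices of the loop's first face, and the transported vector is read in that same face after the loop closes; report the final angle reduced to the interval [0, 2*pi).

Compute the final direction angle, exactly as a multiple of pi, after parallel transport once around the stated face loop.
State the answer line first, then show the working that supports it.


Answer: final direction angle = (13/24)*pi

enclosed vertex P2: corner angles sum to (23/8)*pi, defect = 2*pi - (23/8)*pi = (-7/8)*pi
the rotation equals the total enclosed defect, so the final angle is initial + defects (mod 2*pi)
final angle = (17/12)*pi - (7/8)*pi = (13/24)*pi (mod 2*pi)


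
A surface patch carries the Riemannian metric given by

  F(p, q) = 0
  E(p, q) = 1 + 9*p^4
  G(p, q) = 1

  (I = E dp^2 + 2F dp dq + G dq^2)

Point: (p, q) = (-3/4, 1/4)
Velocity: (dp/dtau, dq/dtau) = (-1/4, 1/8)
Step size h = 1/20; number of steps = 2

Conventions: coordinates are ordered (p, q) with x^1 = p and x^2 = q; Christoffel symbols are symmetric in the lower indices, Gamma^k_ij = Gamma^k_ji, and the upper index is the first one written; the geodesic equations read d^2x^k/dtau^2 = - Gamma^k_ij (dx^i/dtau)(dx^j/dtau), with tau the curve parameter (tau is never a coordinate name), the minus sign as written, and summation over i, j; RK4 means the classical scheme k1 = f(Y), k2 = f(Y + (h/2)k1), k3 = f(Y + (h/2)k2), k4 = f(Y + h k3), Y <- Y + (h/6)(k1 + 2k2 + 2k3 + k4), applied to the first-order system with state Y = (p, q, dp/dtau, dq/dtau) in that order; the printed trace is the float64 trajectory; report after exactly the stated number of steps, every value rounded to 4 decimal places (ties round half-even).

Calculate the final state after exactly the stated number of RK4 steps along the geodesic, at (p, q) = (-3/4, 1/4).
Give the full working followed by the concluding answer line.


f(Y) = (dp/dtau, dq/dtau, -Gamma^p_ij Y'^i Y'^j, -Gamma^q_ij Y'^i Y'^j) with the Gammas evaluated at the stage position; h = 0.050000; intermediate values shown to 6 dp
step 0: p = -0.7500, q = 0.2500, dp/dtau = -0.2500, dq/dtau = 0.1250
step 1:
  k1: at (p, q) = (-0.750000, 0.250000), (dp/dtau, dq/dtau) = (-0.250000, 0.125000); Gamma_ppp = -1.973604, Gamma_ppq = 0.000000, Gamma_pqq = 0.000000, Gamma_qpp = 0.000000, Gamma_qpq = 0.000000, Gamma_qqq = 0.000000; k1 = (-0.250000, 0.125000, 0.123350, 0.000000)
  k2: at (p, q) = (-0.756250, 0.253125), (dp/dtau, dq/dtau) = (-0.246916, 0.125000); Gamma_ppp = -1.974045, Gamma_ppq = 0.000000, Gamma_pqq = 0.000000, Gamma_qpp = 0.000000, Gamma_qpq = 0.000000, Gamma_qqq = 0.000000; k2 = (-0.246916, 0.125000, 0.120353, 0.000000)
  k3: at (p, q) = (-0.756173, 0.253125), (dp/dtau, dq/dtau) = (-0.246991, 0.125000); Gamma_ppp = -1.974042, Gamma_ppq = 0.000000, Gamma_pqq = 0.000000, Gamma_qpp = 0.000000, Gamma_qpq = 0.000000, Gamma_qqq = 0.000000; k3 = (-0.246991, 0.125000, 0.120426, 0.000000)
  k4: at (p, q) = (-0.762350, 0.256250), (dp/dtau, dq/dtau) = (-0.243979, 0.125000); Gamma_ppp = -1.974079, Gamma_ppq = 0.000000, Gamma_pqq = 0.000000, Gamma_qpp = 0.000000, Gamma_qpq = 0.000000, Gamma_qqq = 0.000000; k4 = (-0.243979, 0.125000, 0.117508, 0.000000)
  Y <- Y + (h/6)(k1 + 2k2 + 2k3 + k4): p = -0.7623, q = 0.2562, dp/dtau = -0.2440, dq/dtau = 0.1250
step 2:
  k1: at (p, q) = (-0.762348, 0.256250), (dp/dtau, dq/dtau) = (-0.243980, 0.125000); Gamma_ppp = -1.974079, Gamma_ppq = 0.000000, Gamma_pqq = 0.000000, Gamma_qpp = 0.000000, Gamma_qpq = 0.000000, Gamma_qqq = 0.000000; k1 = (-0.243980, 0.125000, 0.117509, 0.000000)
  k2: at (p, q) = (-0.768448, 0.259375), (dp/dtau, dq/dtau) = (-0.241042, 0.125000); Gamma_ppp = -1.973738, Gamma_ppq = 0.000000, Gamma_pqq = 0.000000, Gamma_qpp = 0.000000, Gamma_qpq = 0.000000, Gamma_qqq = 0.000000; k2 = (-0.241042, 0.125000, 0.114677, 0.000000)
  k3: at (p, q) = (-0.768374, 0.259375), (dp/dtau, dq/dtau) = (-0.241113, 0.125000); Gamma_ppp = -1.973744, Gamma_ppq = 0.000000, Gamma_pqq = 0.000000, Gamma_qpp = 0.000000, Gamma_qpq = 0.000000, Gamma_qqq = 0.000000; k3 = (-0.241113, 0.125000, 0.114745, 0.000000)
  k4: at (p, q) = (-0.774404, 0.262500), (dp/dtau, dq/dtau) = (-0.238243, 0.125000); Gamma_ppp = -1.973057, Gamma_ppq = 0.000000, Gamma_pqq = 0.000000, Gamma_qpp = 0.000000, Gamma_qpq = 0.000000, Gamma_qqq = 0.000000; k4 = (-0.238243, 0.125000, 0.111990, 0.000000)
  Y <- Y + (h/6)(k1 + 2k2 + 2k3 + k4): p = -0.7744, q = 0.2625, dp/dtau = -0.2382, dq/dtau = 0.1250

Answer: p = -0.7744, q = 0.2625, dp/dtau = -0.2382, dq/dtau = 0.1250


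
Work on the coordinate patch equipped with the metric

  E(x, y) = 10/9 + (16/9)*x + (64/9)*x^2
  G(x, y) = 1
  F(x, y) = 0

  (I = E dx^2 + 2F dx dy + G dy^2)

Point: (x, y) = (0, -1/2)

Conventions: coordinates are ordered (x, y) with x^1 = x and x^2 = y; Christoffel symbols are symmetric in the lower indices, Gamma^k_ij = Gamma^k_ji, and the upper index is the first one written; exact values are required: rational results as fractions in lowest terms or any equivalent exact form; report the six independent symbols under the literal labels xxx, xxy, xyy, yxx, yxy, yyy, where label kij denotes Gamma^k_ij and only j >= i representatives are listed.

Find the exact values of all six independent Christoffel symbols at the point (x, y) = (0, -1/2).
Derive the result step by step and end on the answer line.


E = 10/9, F = 0, G = 1 at the point
E_x = 16/9, E_y = 0, F_x = 0, F_y = 0, G_x = 0, G_y = 0
EG - F^2 = 10/9;  g^inv = (9/10) * [[1, 0], [0, 10/9]]
first-kind symbols [ij,l] = (1/2)(d_i g_jl + d_j g_il - d_l g_ij): [xx,x] = E_x/2 = 8/9, [xx,y] = F_x - E_y/2 = 0, [xy,x] = E_y/2 = 0, [xy,y] = G_x/2 = 0, [yy,x] = F_y - G_x/2 = 0, [yy,y] = G_y/2 = 0
Gamma^x_ij = (G*[ij,x] - F*[ij,y])/(EG - F^2), Gamma^y_ij = (E*[ij,y] - F*[ij,x])/(EG - F^2)

Answer: Gamma_xxx = 4/5, Gamma_xxy = 0, Gamma_xyy = 0, Gamma_yxx = 0, Gamma_yxy = 0, Gamma_yyy = 0


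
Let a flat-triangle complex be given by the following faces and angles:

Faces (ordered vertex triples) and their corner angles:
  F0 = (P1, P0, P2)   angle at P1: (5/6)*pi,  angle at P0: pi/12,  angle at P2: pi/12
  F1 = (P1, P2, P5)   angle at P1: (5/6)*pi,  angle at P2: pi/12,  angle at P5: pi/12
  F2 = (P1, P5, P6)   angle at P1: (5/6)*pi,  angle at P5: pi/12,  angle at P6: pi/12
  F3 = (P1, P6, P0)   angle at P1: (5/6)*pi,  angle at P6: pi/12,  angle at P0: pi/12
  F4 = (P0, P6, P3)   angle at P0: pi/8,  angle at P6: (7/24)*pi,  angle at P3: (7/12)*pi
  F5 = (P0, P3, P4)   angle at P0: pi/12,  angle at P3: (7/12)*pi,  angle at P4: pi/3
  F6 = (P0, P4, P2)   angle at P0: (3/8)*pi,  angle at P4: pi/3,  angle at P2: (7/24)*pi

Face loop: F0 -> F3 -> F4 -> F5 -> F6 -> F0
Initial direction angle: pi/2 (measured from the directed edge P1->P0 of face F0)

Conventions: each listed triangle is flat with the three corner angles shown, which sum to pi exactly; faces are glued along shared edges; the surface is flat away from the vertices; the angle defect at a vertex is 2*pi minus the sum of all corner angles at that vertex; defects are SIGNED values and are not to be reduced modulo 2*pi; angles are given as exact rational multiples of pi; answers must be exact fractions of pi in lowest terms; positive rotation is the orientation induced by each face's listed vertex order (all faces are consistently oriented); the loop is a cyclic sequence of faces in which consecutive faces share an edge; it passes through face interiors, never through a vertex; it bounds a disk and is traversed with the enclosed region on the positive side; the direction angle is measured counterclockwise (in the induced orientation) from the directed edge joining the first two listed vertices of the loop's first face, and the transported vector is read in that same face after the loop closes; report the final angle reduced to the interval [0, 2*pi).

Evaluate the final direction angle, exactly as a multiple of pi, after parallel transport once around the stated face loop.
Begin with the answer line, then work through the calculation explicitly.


Answer: final direction angle = (7/4)*pi

enclosed vertex P0: corner angles sum to (3/4)*pi, defect = 2*pi - (3/4)*pi = (5/4)*pi
summing the enclosed defects onto the initial angle, mod 2*pi in the induced orientation:
final angle = pi/2 + (5/4)*pi = (7/4)*pi (mod 2*pi)


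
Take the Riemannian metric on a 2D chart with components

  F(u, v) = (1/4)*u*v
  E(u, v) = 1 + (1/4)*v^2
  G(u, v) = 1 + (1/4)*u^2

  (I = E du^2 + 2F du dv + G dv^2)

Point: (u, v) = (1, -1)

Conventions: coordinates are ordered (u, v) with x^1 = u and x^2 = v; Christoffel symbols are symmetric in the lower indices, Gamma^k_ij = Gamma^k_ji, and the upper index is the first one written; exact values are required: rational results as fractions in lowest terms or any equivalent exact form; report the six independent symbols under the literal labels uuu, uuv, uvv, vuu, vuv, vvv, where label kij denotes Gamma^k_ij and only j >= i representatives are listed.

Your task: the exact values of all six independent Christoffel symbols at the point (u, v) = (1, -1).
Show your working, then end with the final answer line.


E = 5/4, F = -1/4, G = 5/4 at the point
E_u = 0, E_v = -1/2, F_u = -1/4, F_v = 1/4, G_u = 1/2, G_v = 0
EG - F^2 = 3/2;  g^inv = (2/3) * [[5/4, 1/4], [1/4, 5/4]]
first-kind symbols [ij,l] = (1/2)(d_i g_jl + d_j g_il - d_l g_ij): [uu,u] = E_u/2 = 0, [uu,v] = F_u - E_v/2 = 0, [uv,u] = E_v/2 = -1/4, [uv,v] = G_u/2 = 1/4, [vv,u] = F_v - G_u/2 = 0, [vv,v] = G_v/2 = 0
Gamma^u_ij = (G*[ij,u] - F*[ij,v])/(EG - F^2), Gamma^v_ij = (E*[ij,v] - F*[ij,u])/(EG - F^2)

Answer: Gamma_uuu = 0, Gamma_uuv = -1/6, Gamma_uvv = 0, Gamma_vuu = 0, Gamma_vuv = 1/6, Gamma_vvv = 0


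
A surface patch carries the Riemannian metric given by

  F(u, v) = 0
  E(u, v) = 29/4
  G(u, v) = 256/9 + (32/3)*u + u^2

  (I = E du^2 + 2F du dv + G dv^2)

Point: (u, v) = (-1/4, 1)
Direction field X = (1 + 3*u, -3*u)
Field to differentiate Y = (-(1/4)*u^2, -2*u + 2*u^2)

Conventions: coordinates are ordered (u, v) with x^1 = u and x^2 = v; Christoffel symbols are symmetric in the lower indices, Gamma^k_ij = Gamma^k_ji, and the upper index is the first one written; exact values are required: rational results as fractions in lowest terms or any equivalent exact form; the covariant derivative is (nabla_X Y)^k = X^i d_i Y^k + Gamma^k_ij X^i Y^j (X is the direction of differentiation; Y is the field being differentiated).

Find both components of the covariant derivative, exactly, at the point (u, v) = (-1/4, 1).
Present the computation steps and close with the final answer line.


E = 29/4, F = 0, G = 3721/144 at the point
E_u = 0, E_v = 0, F_u = 0, F_v = 0, G_u = 61/6, G_v = 0
EG - F^2 = 107909/576;  g^inv = (576/107909) * [[3721/144, 0], [0, 29/4]]
first-kind symbols [ij,l] = (1/2)(d_i g_jl + d_j g_il - d_l g_ij): [uu,u] = E_u/2 = 0, [uu,v] = F_u - E_v/2 = 0, [uv,u] = E_v/2 = 0, [uv,v] = G_u/2 = 61/12, [vv,u] = F_v - G_u/2 = -61/12, [vv,v] = G_v/2 = 0
Gamma^u_ij = (G*[ij,u] - F*[ij,v])/(EG - F^2), Gamma^v_ij = (E*[ij,v] - F*[ij,u])/(EG - F^2)
Gamma_uuu = 0, Gamma_uuv = 0, Gamma_uvv = -61/87, Gamma_vuu = 0, Gamma_vuv = 12/61, Gamma_vvv = 0
X = (1/4, 3/4), Y = (-1/64, 5/8) at the point

Answer: (nabla_X Y)^u = -69/232, (nabla_X Y)^v = -2817/3904


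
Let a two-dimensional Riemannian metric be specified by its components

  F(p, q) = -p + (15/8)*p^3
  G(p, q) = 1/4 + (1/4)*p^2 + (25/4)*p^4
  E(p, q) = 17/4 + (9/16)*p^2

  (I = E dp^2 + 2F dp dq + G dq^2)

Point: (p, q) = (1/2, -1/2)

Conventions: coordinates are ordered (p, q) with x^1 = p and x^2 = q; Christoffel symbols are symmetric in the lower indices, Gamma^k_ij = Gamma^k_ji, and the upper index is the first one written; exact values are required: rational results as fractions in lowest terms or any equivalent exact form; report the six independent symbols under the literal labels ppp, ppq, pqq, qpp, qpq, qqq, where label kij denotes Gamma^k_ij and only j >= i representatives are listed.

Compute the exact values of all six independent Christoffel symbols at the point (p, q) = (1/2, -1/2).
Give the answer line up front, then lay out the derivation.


Answer: Gamma_ppp = 313/3089, Gamma_ppq = 459/3089, Gamma_pqq = -1215/3089, Gamma_qpp = 1903/3089, Gamma_qpq = 7587/3089, Gamma_qqq = -459/3089

E = 281/64, F = -17/64, G = 45/64 at the point
E_p = 9/16, E_q = 0, F_p = 13/32, F_q = 0, G_p = 27/8, G_q = 0
EG - F^2 = 3089/1024;  g^inv = (1024/3089) * [[45/64, 17/64], [17/64, 281/64]]
first-kind symbols [ij,l] = (1/2)(d_i g_jl + d_j g_il - d_l g_ij): [pp,p] = E_p/2 = 9/32, [pp,q] = F_p - E_q/2 = 13/32, [pq,p] = E_q/2 = 0, [pq,q] = G_p/2 = 27/16, [qq,p] = F_q - G_p/2 = -27/16, [qq,q] = G_q/2 = 0
Gamma^p_ij = (G*[ij,p] - F*[ij,q])/(EG - F^2), Gamma^q_ij = (E*[ij,q] - F*[ij,p])/(EG - F^2)


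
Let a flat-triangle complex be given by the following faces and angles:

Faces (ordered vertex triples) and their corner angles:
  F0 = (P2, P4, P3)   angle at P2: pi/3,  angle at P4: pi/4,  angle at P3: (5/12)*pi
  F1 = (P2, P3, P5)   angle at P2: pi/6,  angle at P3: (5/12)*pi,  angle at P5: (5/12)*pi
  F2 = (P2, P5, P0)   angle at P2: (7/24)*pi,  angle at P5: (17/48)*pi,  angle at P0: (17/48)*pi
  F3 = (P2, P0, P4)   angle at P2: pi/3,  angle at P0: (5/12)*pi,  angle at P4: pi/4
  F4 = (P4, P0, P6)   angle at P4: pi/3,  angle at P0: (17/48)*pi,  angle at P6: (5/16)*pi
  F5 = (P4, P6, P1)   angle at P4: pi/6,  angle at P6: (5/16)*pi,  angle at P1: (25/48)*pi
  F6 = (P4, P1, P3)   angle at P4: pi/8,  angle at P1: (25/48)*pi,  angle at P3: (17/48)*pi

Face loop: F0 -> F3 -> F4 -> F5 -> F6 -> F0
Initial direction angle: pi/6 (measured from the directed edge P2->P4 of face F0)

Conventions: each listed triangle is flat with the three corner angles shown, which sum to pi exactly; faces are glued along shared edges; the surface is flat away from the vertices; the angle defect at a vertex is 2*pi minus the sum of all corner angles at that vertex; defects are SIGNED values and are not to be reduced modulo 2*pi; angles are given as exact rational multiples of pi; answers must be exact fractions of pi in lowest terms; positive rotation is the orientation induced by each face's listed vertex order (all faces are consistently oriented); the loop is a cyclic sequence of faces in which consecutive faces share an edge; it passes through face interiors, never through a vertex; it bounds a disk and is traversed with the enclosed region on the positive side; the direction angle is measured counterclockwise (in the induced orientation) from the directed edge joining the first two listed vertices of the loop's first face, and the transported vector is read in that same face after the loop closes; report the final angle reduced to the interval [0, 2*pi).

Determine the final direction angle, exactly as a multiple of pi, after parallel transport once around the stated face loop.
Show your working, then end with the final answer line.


enclosed vertex P4: corner angles sum to (9/8)*pi, defect = 2*pi - (9/8)*pi = (7/8)*pi
by Gauss-Bonnet the loop rotates the vector by the enclosed defect sum (positive orientation, mod 2*pi)
final angle = pi/6 + (7/8)*pi = (25/24)*pi (mod 2*pi)

Answer: final direction angle = (25/24)*pi


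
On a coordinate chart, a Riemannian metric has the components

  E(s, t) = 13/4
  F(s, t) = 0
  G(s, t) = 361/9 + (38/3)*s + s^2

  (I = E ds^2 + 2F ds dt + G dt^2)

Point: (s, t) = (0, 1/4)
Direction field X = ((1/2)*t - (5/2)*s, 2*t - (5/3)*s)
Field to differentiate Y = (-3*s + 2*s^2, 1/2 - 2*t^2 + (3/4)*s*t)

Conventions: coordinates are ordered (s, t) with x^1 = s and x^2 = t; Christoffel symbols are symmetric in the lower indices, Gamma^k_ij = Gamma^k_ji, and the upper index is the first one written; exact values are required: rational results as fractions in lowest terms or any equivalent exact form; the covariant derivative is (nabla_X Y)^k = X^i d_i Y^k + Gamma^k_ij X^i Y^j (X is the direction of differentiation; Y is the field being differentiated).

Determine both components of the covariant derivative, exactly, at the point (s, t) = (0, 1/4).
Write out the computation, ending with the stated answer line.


E = 13/4, F = 0, G = 361/9 at the point
E_s = 0, E_t = 0, F_s = 0, F_t = 0, G_s = 38/3, G_t = 0
EG - F^2 = 4693/36;  g^inv = (36/4693) * [[361/9, 0], [0, 13/4]]
first-kind symbols [ij,l] = (1/2)(d_i g_jl + d_j g_il - d_l g_ij): [ss,s] = E_s/2 = 0, [ss,t] = F_s - E_t/2 = 0, [st,s] = E_t/2 = 0, [st,t] = G_s/2 = 19/3, [tt,s] = F_t - G_s/2 = -19/3, [tt,t] = G_t/2 = 0
Gamma^s_ij = (G*[ij,s] - F*[ij,t])/(EG - F^2), Gamma^t_ij = (E*[ij,t] - F*[ij,s])/(EG - F^2)
Gamma_sss = 0, Gamma_sst = 0, Gamma_stt = -76/39, Gamma_tss = 0, Gamma_tst = 3/19, Gamma_ttt = 0
X = (1/8, 1/2), Y = (0, 3/8) at the point

Answer: (nabla_X Y)^s = -77/104, (nabla_X Y)^t = -1141/2432


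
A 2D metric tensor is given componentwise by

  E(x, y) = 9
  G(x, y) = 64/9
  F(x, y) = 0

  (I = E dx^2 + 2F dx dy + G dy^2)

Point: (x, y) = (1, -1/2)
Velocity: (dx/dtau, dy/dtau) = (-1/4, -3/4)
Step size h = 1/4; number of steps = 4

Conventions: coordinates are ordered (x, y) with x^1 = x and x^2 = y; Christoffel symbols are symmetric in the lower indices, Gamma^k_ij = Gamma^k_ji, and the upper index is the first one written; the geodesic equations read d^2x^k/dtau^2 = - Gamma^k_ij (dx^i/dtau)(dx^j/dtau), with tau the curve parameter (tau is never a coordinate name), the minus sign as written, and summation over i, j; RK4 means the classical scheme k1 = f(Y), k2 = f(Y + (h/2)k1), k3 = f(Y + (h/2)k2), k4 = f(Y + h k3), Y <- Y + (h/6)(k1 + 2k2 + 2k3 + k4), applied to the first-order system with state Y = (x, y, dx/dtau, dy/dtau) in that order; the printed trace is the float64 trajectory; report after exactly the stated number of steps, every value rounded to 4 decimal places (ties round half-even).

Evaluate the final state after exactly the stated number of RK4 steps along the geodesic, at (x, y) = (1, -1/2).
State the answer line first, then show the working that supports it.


Answer: x = 0.7500, y = -1.2500, dx/dtau = -0.2500, dy/dtau = -0.7500

f(Y) = (dx/dtau, dy/dtau, -Gamma^x_ij Y'^i Y'^j, -Gamma^y_ij Y'^i Y'^j) with the Gammas evaluated at the stage position; h = 0.250000; intermediate values shown to 6 dp
step 0: x = 1.0000, y = -0.5000, dx/dtau = -0.2500, dy/dtau = -0.7500
step 1:
  k1: at (x, y) = (1.000000, -0.500000), (dx/dtau, dy/dtau) = (-0.250000, -0.750000); Gamma_xxx = 0.000000, Gamma_xxy = 0.000000, Gamma_xyy = 0.000000, Gamma_yxx = 0.000000, Gamma_yxy = 0.000000, Gamma_yyy = 0.000000; k1 = (-0.250000, -0.750000, 0.000000, 0.000000)
  k2: at (x, y) = (0.968750, -0.593750), (dx/dtau, dy/dtau) = (-0.250000, -0.750000); Gamma_xxx = 0.000000, Gamma_xxy = 0.000000, Gamma_xyy = 0.000000, Gamma_yxx = 0.000000, Gamma_yxy = 0.000000, Gamma_yyy = 0.000000; k2 = (-0.250000, -0.750000, 0.000000, 0.000000)
  k3: at (x, y) = (0.968750, -0.593750), (dx/dtau, dy/dtau) = (-0.250000, -0.750000); Gamma_xxx = 0.000000, Gamma_xxy = 0.000000, Gamma_xyy = 0.000000, Gamma_yxx = 0.000000, Gamma_yxy = 0.000000, Gamma_yyy = 0.000000; k3 = (-0.250000, -0.750000, 0.000000, 0.000000)
  k4: at (x, y) = (0.937500, -0.687500), (dx/dtau, dy/dtau) = (-0.250000, -0.750000); Gamma_xxx = 0.000000, Gamma_xxy = 0.000000, Gamma_xyy = 0.000000, Gamma_yxx = 0.000000, Gamma_yxy = 0.000000, Gamma_yyy = 0.000000; k4 = (-0.250000, -0.750000, 0.000000, 0.000000)
  Y <- Y + (h/6)(k1 + 2k2 + 2k3 + k4): x = 0.9375, y = -0.6875, dx/dtau = -0.2500, dy/dtau = -0.7500
step 2:
  k1: at (x, y) = (0.937500, -0.687500), (dx/dtau, dy/dtau) = (-0.250000, -0.750000); Gamma_xxx = 0.000000, Gamma_xxy = 0.000000, Gamma_xyy = 0.000000, Gamma_yxx = 0.000000, Gamma_yxy = 0.000000, Gamma_yyy = 0.000000; k1 = (-0.250000, -0.750000, 0.000000, 0.000000)
  k2: at (x, y) = (0.906250, -0.781250), (dx/dtau, dy/dtau) = (-0.250000, -0.750000); Gamma_xxx = 0.000000, Gamma_xxy = 0.000000, Gamma_xyy = 0.000000, Gamma_yxx = 0.000000, Gamma_yxy = 0.000000, Gamma_yyy = 0.000000; k2 = (-0.250000, -0.750000, 0.000000, 0.000000)
  k3: at (x, y) = (0.906250, -0.781250), (dx/dtau, dy/dtau) = (-0.250000, -0.750000); Gamma_xxx = 0.000000, Gamma_xxy = 0.000000, Gamma_xyy = 0.000000, Gamma_yxx = 0.000000, Gamma_yxy = 0.000000, Gamma_yyy = 0.000000; k3 = (-0.250000, -0.750000, 0.000000, 0.000000)
  k4: at (x, y) = (0.875000, -0.875000), (dx/dtau, dy/dtau) = (-0.250000, -0.750000); Gamma_xxx = 0.000000, Gamma_xxy = 0.000000, Gamma_xyy = 0.000000, Gamma_yxx = 0.000000, Gamma_yxy = 0.000000, Gamma_yyy = 0.000000; k4 = (-0.250000, -0.750000, 0.000000, 0.000000)
  Y <- Y + (h/6)(k1 + 2k2 + 2k3 + k4): x = 0.8750, y = -0.8750, dx/dtau = -0.2500, dy/dtau = -0.7500
step 3:
  k1: at (x, y) = (0.875000, -0.875000), (dx/dtau, dy/dtau) = (-0.250000, -0.750000); Gamma_xxx = 0.000000, Gamma_xxy = 0.000000, Gamma_xyy = 0.000000, Gamma_yxx = 0.000000, Gamma_yxy = 0.000000, Gamma_yyy = 0.000000; k1 = (-0.250000, -0.750000, 0.000000, 0.000000)
  k2: at (x, y) = (0.843750, -0.968750), (dx/dtau, dy/dtau) = (-0.250000, -0.750000); Gamma_xxx = 0.000000, Gamma_xxy = 0.000000, Gamma_xyy = 0.000000, Gamma_yxx = 0.000000, Gamma_yxy = 0.000000, Gamma_yyy = 0.000000; k2 = (-0.250000, -0.750000, 0.000000, 0.000000)
  k3: at (x, y) = (0.843750, -0.968750), (dx/dtau, dy/dtau) = (-0.250000, -0.750000); Gamma_xxx = 0.000000, Gamma_xxy = 0.000000, Gamma_xyy = 0.000000, Gamma_yxx = 0.000000, Gamma_yxy = 0.000000, Gamma_yyy = 0.000000; k3 = (-0.250000, -0.750000, 0.000000, 0.000000)
  k4: at (x, y) = (0.812500, -1.062500), (dx/dtau, dy/dtau) = (-0.250000, -0.750000); Gamma_xxx = 0.000000, Gamma_xxy = 0.000000, Gamma_xyy = 0.000000, Gamma_yxx = 0.000000, Gamma_yxy = 0.000000, Gamma_yyy = 0.000000; k4 = (-0.250000, -0.750000, 0.000000, 0.000000)
  Y <- Y + (h/6)(k1 + 2k2 + 2k3 + k4): x = 0.8125, y = -1.0625, dx/dtau = -0.2500, dy/dtau = -0.7500
step 4:
  k1: at (x, y) = (0.812500, -1.062500), (dx/dtau, dy/dtau) = (-0.250000, -0.750000); Gamma_xxx = 0.000000, Gamma_xxy = 0.000000, Gamma_xyy = 0.000000, Gamma_yxx = 0.000000, Gamma_yxy = 0.000000, Gamma_yyy = 0.000000; k1 = (-0.250000, -0.750000, 0.000000, 0.000000)
  k2: at (x, y) = (0.781250, -1.156250), (dx/dtau, dy/dtau) = (-0.250000, -0.750000); Gamma_xxx = 0.000000, Gamma_xxy = 0.000000, Gamma_xyy = 0.000000, Gamma_yxx = 0.000000, Gamma_yxy = 0.000000, Gamma_yyy = 0.000000; k2 = (-0.250000, -0.750000, 0.000000, 0.000000)
  k3: at (x, y) = (0.781250, -1.156250), (dx/dtau, dy/dtau) = (-0.250000, -0.750000); Gamma_xxx = 0.000000, Gamma_xxy = 0.000000, Gamma_xyy = 0.000000, Gamma_yxx = 0.000000, Gamma_yxy = 0.000000, Gamma_yyy = 0.000000; k3 = (-0.250000, -0.750000, 0.000000, 0.000000)
  k4: at (x, y) = (0.750000, -1.250000), (dx/dtau, dy/dtau) = (-0.250000, -0.750000); Gamma_xxx = 0.000000, Gamma_xxy = 0.000000, Gamma_xyy = 0.000000, Gamma_yxx = 0.000000, Gamma_yxy = 0.000000, Gamma_yyy = 0.000000; k4 = (-0.250000, -0.750000, 0.000000, 0.000000)
  Y <- Y + (h/6)(k1 + 2k2 + 2k3 + k4): x = 0.7500, y = -1.2500, dx/dtau = -0.2500, dy/dtau = -0.7500
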